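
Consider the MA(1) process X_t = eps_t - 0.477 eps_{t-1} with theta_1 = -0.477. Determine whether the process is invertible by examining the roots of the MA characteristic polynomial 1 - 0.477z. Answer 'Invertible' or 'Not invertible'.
\text{Invertible}

The MA(q) characteristic polynomial is P(z) = 1 - 0.477z.
Invertibility requires all roots to lie outside the unit circle, i.e. |z| > 1 for every root.
This is linear in z: 1 + (-0.477) z = 0  =>  z = -1/(-0.477) = 2.096436,  |z| = 2.096436.
Moduli of all roots: 2.0964.
All moduli strictly greater than 1? Yes.
Verdict: Invertible.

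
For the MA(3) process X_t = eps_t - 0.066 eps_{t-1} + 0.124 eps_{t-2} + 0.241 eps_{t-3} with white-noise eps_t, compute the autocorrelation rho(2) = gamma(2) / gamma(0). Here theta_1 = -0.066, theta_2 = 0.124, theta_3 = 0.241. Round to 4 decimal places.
\rho(2) = 0.1003

For an MA(q) process with theta_0 = 1, the autocovariance is
  gamma(k) = sigma^2 * sum_{i=0..q-k} theta_i * theta_{i+k},
and rho(k) = gamma(k) / gamma(0). Sigma^2 cancels.
  numerator   = (1)*(0.124) + (-0.066)*(0.241) = 0.108094.
  denominator = (1)^2 + (-0.066)^2 + (0.124)^2 + (0.241)^2 = 1.077813.
  rho(2) = 0.108094 / 1.077813 = 0.1003.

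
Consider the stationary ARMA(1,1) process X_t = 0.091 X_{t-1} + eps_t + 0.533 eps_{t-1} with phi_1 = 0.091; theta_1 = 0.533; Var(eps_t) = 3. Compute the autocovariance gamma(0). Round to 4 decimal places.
\gamma(0) = 4.1779

Multiply the model equation by X_{t-k} and take expectations. With theta_0 = psi_0 = 1 and psi_j the MA(infinity) weights, this gives
  gamma(k) - sum_i phi_i gamma(k-i) = c_k,
  c_k = sigma^2 * sum_{j=k..q} theta_j psi_{j-k}   (c_k = 0 for k > q),
using gamma(-m) = gamma(m).
psi-weights needed (psi_j = theta_j + sum_i phi_i psi_{j-i}):
  psi_1 = theta_1 + phi_1 = 0.533 + (0.091) = 0.624
Right-hand sides:
  c_0 = sigma^2 (1 + theta_1 psi_1) = 3 * (1 + (0.533)(0.624)) = 3 * 1.332592 = 3.997776
  c_1 = sigma^2 theta_1 = 3 * (0.533) = 1.599
  c_2 = 0
Equations for k = 0 and k = 1 (AR order 1):
  gamma(0) = phi_1 gamma(1) + c_0
  gamma(1) = phi_1 gamma(0) + c_1
Substituting the second into the first: gamma(0) (1 - phi_1^2) = c_0 + phi_1 c_1, so
  gamma(0) = (c_0 + phi_1 c_1) / (1 - phi_1^2) = (3.997776 + (0.091)(1.599)) / (1 - (0.091)^2) = 4.143285 / 0.991719 = 4.177882.
Therefore gamma(0) = 4.1779 (to 4 decimal places).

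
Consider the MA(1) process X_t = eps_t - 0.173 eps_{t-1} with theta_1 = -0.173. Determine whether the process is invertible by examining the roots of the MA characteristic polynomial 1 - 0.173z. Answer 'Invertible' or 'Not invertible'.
\text{Invertible}

The MA(q) characteristic polynomial is P(z) = 1 - 0.173z.
Invertibility requires all roots to lie outside the unit circle, i.e. |z| > 1 for every root.
This is linear in z: 1 + (-0.173) z = 0  =>  z = -1/(-0.173) = 5.780347,  |z| = 5.780347.
Moduli of all roots: 5.7803.
All moduli strictly greater than 1? Yes.
Verdict: Invertible.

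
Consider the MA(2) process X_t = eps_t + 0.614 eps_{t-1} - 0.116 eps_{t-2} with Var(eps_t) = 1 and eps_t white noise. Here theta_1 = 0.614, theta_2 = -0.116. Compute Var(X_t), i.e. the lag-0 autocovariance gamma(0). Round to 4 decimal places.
\gamma(0) = 1.3905

For an MA(q) process X_t = eps_t + sum_i theta_i eps_{t-i} with
Var(eps_t) = sigma^2, the variance is
  gamma(0) = sigma^2 * (1 + sum_i theta_i^2).
  sum_i theta_i^2 = (0.614)^2 + (-0.116)^2 = 0.376996 + 0.013456 = 0.390452.
  gamma(0) = 1 * (1 + 0.390452) = 1 * 1.390452 = 1.390452, which rounds to 1.3905.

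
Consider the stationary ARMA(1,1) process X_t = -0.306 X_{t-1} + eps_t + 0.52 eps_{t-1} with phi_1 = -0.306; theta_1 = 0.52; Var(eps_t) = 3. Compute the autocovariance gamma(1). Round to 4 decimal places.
\gamma(1) = 0.5956

Multiply the model equation by X_{t-k} and take expectations. With theta_0 = psi_0 = 1 and psi_j the MA(infinity) weights, this gives
  gamma(k) - sum_i phi_i gamma(k-i) = c_k,
  c_k = sigma^2 * sum_{j=k..q} theta_j psi_{j-k}   (c_k = 0 for k > q),
using gamma(-m) = gamma(m).
psi-weights needed (psi_j = theta_j + sum_i phi_i psi_{j-i}):
  psi_1 = theta_1 + phi_1 = 0.52 + (-0.306) = 0.214
Right-hand sides:
  c_0 = sigma^2 (1 + theta_1 psi_1) = 3 * (1 + (0.52)(0.214)) = 3 * 1.11128 = 3.33384
  c_1 = sigma^2 theta_1 = 3 * (0.52) = 1.56
  c_2 = 0
Equations for k = 0 and k = 1 (AR order 1):
  gamma(0) = phi_1 gamma(1) + c_0
  gamma(1) = phi_1 gamma(0) + c_1
Substituting the second into the first: gamma(0) (1 - phi_1^2) = c_0 + phi_1 c_1, so
  gamma(0) = (c_0 + phi_1 c_1) / (1 - phi_1^2) = (3.33384 + (-0.306)(1.56)) / (1 - (-0.306)^2) = 2.85648 / 0.906364 = 3.151581.
  gamma(1) = phi_1 gamma(0) + c_1 = (-0.306)(3.151581) + (1.56) = 0.595616.
Therefore gamma(1) = 0.5956 (to 4 decimal places).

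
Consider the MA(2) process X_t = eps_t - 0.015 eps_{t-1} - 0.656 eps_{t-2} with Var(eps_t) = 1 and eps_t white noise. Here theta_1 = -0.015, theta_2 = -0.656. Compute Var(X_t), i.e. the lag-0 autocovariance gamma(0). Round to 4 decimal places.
\gamma(0) = 1.4306

For an MA(q) process X_t = eps_t + sum_i theta_i eps_{t-i} with
Var(eps_t) = sigma^2, the variance is
  gamma(0) = sigma^2 * (1 + sum_i theta_i^2).
  sum_i theta_i^2 = (-0.015)^2 + (-0.656)^2 = 0.000225 + 0.430336 = 0.430561.
  gamma(0) = 1 * (1 + 0.430561) = 1 * 1.430561 = 1.430561, which rounds to 1.4306.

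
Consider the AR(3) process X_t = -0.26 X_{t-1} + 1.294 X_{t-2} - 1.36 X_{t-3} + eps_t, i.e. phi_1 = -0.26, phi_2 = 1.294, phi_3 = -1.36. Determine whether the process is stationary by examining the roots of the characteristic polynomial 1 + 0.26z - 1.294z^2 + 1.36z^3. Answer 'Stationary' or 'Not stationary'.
\text{Not stationary}

The AR(p) characteristic polynomial is P(z) = 1 + 0.26z - 1.294z^2 + 1.36z^3.
Stationarity requires all roots to lie outside the unit circle, i.e. |z| > 1 for every root.
Degree 3: look for a simple real root z0 first, then factor out (1 - z/z0) and solve the remaining quadratic.
Testing z0 = -0.625: P(-0.625) = 1 + (0.26)(-0.625) + (-1.294)(-0.625)^2 + (1.36)(-0.625)^3
  = 1 + (-0.1625) + (-0.505469) + (-0.332031) = 0.  So z_0 = -0.625 is a root, |z_0| = 0.625.
Divide out the factor (1 + 1.6 z) = (1 - z/z0) (since 1/z0 = -1.6):
  P(z) = (1 + 1.6 z)(1 + (-1.34) z + (0.85) z^2)
  [check: z-coef -1.34 - (-1.6) = 0.26; z^2-coef 0.85 - (-1.6)(-1.34) = -1.294; z^3-coef -(-1.6)(0.85) = 1.36.]
Remaining roots from the quadratic factor 1 + (-1.34) z + (0.85) z^2:
  Set 1 + (-1.34) z + (0.85) z^2 = 0, i.e. a z^2 + b z + c = 0 with a = 0.85, b = -1.34, c = 1.
  Discriminant D = b^2 - 4ac = (-1.34)^2 - 4*(0.85)*1 = 1.7956 - (3.4) = -1.6044.
  D < 0, so the roots are the complex-conjugate pair z = (-b +/- i sqrt(-D)) / (2a) = 0.7882 +/- 0.7451i.
  For a conjugate pair |z|^2 = z * conj(z) = (product of roots) = c/a = 1/(0.85) = 1.176471, so |z| = sqrt(1.176471) = 1.0847 for both roots.
Moduli of all roots: 0.6250, 1.0847, 1.0847.
All moduli strictly greater than 1? No.
Verdict: Not stationary.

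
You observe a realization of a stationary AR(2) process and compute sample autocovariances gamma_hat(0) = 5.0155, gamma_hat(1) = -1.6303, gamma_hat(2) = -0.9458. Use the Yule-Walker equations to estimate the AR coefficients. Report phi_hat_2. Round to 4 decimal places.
\hat\phi_{2} = -0.3290

The Yule-Walker equations for an AR(p) process read, in matrix form,
  Gamma_p phi = r_p,   with   (Gamma_p)_{ij} = gamma(|i - j|),
                       (r_p)_i = gamma(i),   i,j = 1..p.
Substitute the sample gammas (Toeplitz matrix and right-hand side of size 2):
  Gamma_p = [[5.0155, -1.6303], [-1.6303, 5.0155]]
  r_p     = [-1.6303, -0.9458]
Written out:
  5.0155 phi_1 - 1.6303 phi_2 = -1.6303
  -1.6303 phi_1 + 5.0155 phi_2 = -0.9458
Solve by Cramer's rule:
  det = gamma(0)^2 - gamma(1)^2 = (5.0155)^2 - (-1.6303)^2 = 25.15524025 - 2.65787809 = 22.49736216
  phi_hat_1 = [gamma(1) gamma(0) - gamma(1) gamma(2)] / det = [(-1.6303)(5.0155) - (-1.6303)(-0.9458)] / 22.49736216 = -9.71870739 / 22.49736216 = -0.432
  phi_hat_2 = [gamma(0) gamma(2) - gamma(1)^2] / det = [(5.0155)(-0.9458) - (-1.6303)^2] / 22.49736216 = -7.40153799 / 22.49736216 = -0.329
So phi_hat = [-0.4320, -0.3290].
Therefore phi_hat_2 = -0.3290.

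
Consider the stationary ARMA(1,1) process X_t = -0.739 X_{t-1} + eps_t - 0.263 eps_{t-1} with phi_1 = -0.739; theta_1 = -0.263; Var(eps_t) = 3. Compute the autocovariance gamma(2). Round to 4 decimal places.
\gamma(2) = 5.8456

Multiply the model equation by X_{t-k} and take expectations. With theta_0 = psi_0 = 1 and psi_j the MA(infinity) weights, this gives
  gamma(k) - sum_i phi_i gamma(k-i) = c_k,
  c_k = sigma^2 * sum_{j=k..q} theta_j psi_{j-k}   (c_k = 0 for k > q),
using gamma(-m) = gamma(m).
psi-weights needed (psi_j = theta_j + sum_i phi_i psi_{j-i}):
  psi_1 = theta_1 + phi_1 = -0.263 + (-0.739) = -1.002
Right-hand sides:
  c_0 = sigma^2 (1 + theta_1 psi_1) = 3 * (1 + (-0.263)(-1.002)) = 3 * 1.263526 = 3.790578
  c_1 = sigma^2 theta_1 = 3 * (-0.263) = -0.789
  c_2 = 0
Equations for k = 0 and k = 1 (AR order 1):
  gamma(0) = phi_1 gamma(1) + c_0
  gamma(1) = phi_1 gamma(0) + c_1
Substituting the second into the first: gamma(0) (1 - phi_1^2) = c_0 + phi_1 c_1, so
  gamma(0) = (c_0 + phi_1 c_1) / (1 - phi_1^2) = (3.790578 + (-0.739)(-0.789)) / (1 - (-0.739)^2) = 4.373649 / 0.453879 = 9.636156.
  gamma(1) = phi_1 gamma(0) + c_1 = (-0.739)(9.636156) + (-0.789) = -7.91012.
For k = 2 (> q): gamma(2) = phi_1 gamma(1) = (-0.739)(-7.91012) = 5.845578.
Therefore gamma(2) = 5.8456 (to 4 decimal places).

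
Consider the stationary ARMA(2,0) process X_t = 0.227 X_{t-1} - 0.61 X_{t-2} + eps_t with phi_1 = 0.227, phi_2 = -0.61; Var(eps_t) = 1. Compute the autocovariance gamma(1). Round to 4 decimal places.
\gamma(1) = 0.2291

Multiply the model equation by X_{t-k} and take expectations. With theta_0 = psi_0 = 1 and psi_j the MA(infinity) weights, this gives
  gamma(k) - sum_i phi_i gamma(k-i) = c_k,
  c_k = sigma^2 * sum_{j=k..q} theta_j psi_{j-k}   (c_k = 0 for k > q),
using gamma(-m) = gamma(m).
Pure AR (q = 0): c_0 = sigma^2 = 1, c_k = 0 for k >= 1.
Equations for k = 0, 1, 2 (AR order 2, c_2 = 0):
  (E0) gamma(0) = phi_1 gamma(1) + phi_2 gamma(2) + c_0
  (E1) gamma(1) = phi_1 gamma(0) + phi_2 gamma(1) + c_1
  (E2) gamma(2) = phi_1 gamma(1) + phi_2 gamma(0)
From (E1): gamma(1) = A gamma(0) + B with
  A = phi_1 / (1 - phi_2) = 0.227 / 1.61 = 0.140994,   B = c_1 / (1 - phi_2) = 0 / 1.61 = 0.
Insert (E2) into (E0): gamma(0) (1 - phi_2^2) = phi_1 (1 + phi_2) gamma(1) + c_0.
  phi_1 (1 + phi_2) = (0.227)(0.39) = 0.08853,   1 - phi_2^2 = 0.6279.
Replace gamma(1) by A gamma(0) + B and collect gamma(0):
  gamma(0) [0.6279 - (0.08853)(0.140994)] = c_0 = 1
  gamma(0) * 0.615418 = 1
  gamma(0) = 1 / 0.615418 = 1.624912.
  gamma(1) = A gamma(0) = (0.140994)(1.624912) = 0.229103.
Therefore gamma(1) = 0.2291 (to 4 decimal places).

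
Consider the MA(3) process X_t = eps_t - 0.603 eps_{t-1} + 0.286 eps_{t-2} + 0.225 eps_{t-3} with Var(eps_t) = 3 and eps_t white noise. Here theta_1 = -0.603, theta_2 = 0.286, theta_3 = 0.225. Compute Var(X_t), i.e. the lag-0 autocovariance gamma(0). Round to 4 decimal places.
\gamma(0) = 4.4881

For an MA(q) process X_t = eps_t + sum_i theta_i eps_{t-i} with
Var(eps_t) = sigma^2, the variance is
  gamma(0) = sigma^2 * (1 + sum_i theta_i^2).
  sum_i theta_i^2 = (-0.603)^2 + (0.286)^2 + (0.225)^2 = 0.363609 + 0.081796 + 0.050625 = 0.49603.
  gamma(0) = 3 * (1 + 0.49603) = 3 * 1.49603 = 4.48809, which rounds to 4.4881.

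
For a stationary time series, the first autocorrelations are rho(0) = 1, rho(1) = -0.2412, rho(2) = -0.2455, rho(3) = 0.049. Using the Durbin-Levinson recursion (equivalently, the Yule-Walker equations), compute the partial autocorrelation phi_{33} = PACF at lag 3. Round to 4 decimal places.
\phi_{33} = -0.1269

The PACF at lag k is phi_{kk}, the last component of the solution
to the Yule-Walker system G_k phi = r_k where
  (G_k)_{ij} = rho(|i - j|), (r_k)_i = rho(i), i,j = 1..k.
Equivalently, Durbin-Levinson gives phi_{kk} iteratively:
  phi_{11} = rho(1)
  phi_{kk} = [rho(k) - sum_{j=1..k-1} phi_{k-1,j} rho(k-j)]
            / [1 - sum_{j=1..k-1} phi_{k-1,j} rho(j)],
  phi_{k,j} = phi_{k-1,j} - phi_{kk} phi_{k-1,k-j},  j = 1..k-1.
Step k = 1:
  phi_11 = rho(1) = -0.2412.
Step k = 2:
  phi_22 = [rho(2) - phi_11 rho(1)] / [1 - phi_11 rho(1)] = [-0.2455 - (-0.2412)(-0.2412)] / [1 - (-0.2412)(-0.2412)]
         = -0.30367744 / 0.94182256 = -0.322436.
  Update: phi_21 = phi_11 - phi_22 phi_11 = -0.2412 - (-0.322436)(-0.2412) = -0.318972.
Step k = 3:
  phi_33 = [rho(3) - phi_21 rho(2) - phi_22 rho(1)] / [1 - phi_21 rho(1) - phi_22 rho(2)]
    numerator   = 0.049 - (-0.318972)(-0.2455) - (-0.322436)(-0.2412) = -0.10707906
    denominator = 1 - (-0.318972)(-0.2412) - (-0.322436)(-0.2455) = 0.84390604
  phi_33 = -0.10707906 / 0.84390604 = -0.1269.
Therefore phi_{33} = -0.1269.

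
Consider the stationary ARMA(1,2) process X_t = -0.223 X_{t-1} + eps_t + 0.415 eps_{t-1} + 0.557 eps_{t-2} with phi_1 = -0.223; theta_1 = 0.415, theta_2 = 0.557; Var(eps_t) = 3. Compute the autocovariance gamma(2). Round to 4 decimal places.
\gamma(2) = 1.5180

Multiply the model equation by X_{t-k} and take expectations. With theta_0 = psi_0 = 1 and psi_j the MA(infinity) weights, this gives
  gamma(k) - sum_i phi_i gamma(k-i) = c_k,
  c_k = sigma^2 * sum_{j=k..q} theta_j psi_{j-k}   (c_k = 0 for k > q),
using gamma(-m) = gamma(m).
psi-weights needed (psi_j = theta_j + sum_i phi_i psi_{j-i}):
  psi_1 = theta_1 + phi_1 = 0.415 + (-0.223) = 0.192
  psi_2 = theta_2 + phi_1 psi_1 = 0.557 + (-0.223)(0.192) = 0.514184
Right-hand sides:
  c_0 = sigma^2 (1 + theta_1 psi_1 + theta_2 psi_2) = 3 * (1 + (0.415)(0.192) + (0.557)(0.514184)) = 3 * 1.36608 = 4.098241
  c_1 = sigma^2 (theta_1 + theta_2 psi_1) = 3 * (0.415 + (0.557)(0.192)) = 1.565832
  c_2 = sigma^2 theta_2 = 3 * (0.557) = 1.671
Equations for k = 0 and k = 1 (AR order 1):
  gamma(0) = phi_1 gamma(1) + c_0
  gamma(1) = phi_1 gamma(0) + c_1
Substituting the second into the first: gamma(0) (1 - phi_1^2) = c_0 + phi_1 c_1, so
  gamma(0) = (c_0 + phi_1 c_1) / (1 - phi_1^2) = (4.098241 + (-0.223)(1.565832)) / (1 - (-0.223)^2) = 3.749061 / 0.950271 = 3.945254.
  gamma(1) = phi_1 gamma(0) + c_1 = (-0.223)(3.945254) + (1.565832) = 0.68604.
For k = 2: gamma(2) = phi_1 gamma(1) + c_2
  = (-0.223)(0.68604) + (1.671) = 1.518013.
Therefore gamma(2) = 1.5180 (to 4 decimal places).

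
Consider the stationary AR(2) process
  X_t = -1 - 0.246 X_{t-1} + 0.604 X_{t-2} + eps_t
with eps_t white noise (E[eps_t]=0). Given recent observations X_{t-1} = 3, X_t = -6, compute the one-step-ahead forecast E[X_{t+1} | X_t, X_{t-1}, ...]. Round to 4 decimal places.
E[X_{t+1} \mid \mathcal F_t] = 2.2880

For an AR(p) model X_t = c + sum_i phi_i X_{t-i} + eps_t, the
one-step-ahead conditional mean is
  E[X_{t+1} | X_t, ...] = c + sum_i phi_i X_{t+1-i}.
Substitute known values:
  E[X_{t+1} | ...] = -1 + (-0.246) * (-6) + (0.604) * (3)
                   = 2.2880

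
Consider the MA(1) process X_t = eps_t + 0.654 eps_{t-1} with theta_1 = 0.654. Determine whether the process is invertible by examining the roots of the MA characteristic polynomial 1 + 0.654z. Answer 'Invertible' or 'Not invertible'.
\text{Invertible}

The MA(q) characteristic polynomial is P(z) = 1 + 0.654z.
Invertibility requires all roots to lie outside the unit circle, i.e. |z| > 1 for every root.
This is linear in z: 1 + (0.654) z = 0  =>  z = -1/(0.654) = -1.529052,  |z| = 1.529052.
Moduli of all roots: 1.5291.
All moduli strictly greater than 1? Yes.
Verdict: Invertible.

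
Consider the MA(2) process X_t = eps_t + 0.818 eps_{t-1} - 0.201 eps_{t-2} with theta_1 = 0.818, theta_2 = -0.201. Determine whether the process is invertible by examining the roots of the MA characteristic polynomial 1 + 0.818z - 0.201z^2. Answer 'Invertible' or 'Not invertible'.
\text{Not invertible}

The MA(q) characteristic polynomial is P(z) = 1 + 0.818z - 0.201z^2.
Invertibility requires all roots to lie outside the unit circle, i.e. |z| > 1 for every root.
Set 1 + (0.818) z + (-0.201) z^2 = 0, i.e. a z^2 + b z + c = 0 with a = -0.201, b = 0.818, c = 1.
Discriminant D = b^2 - 4ac = (0.818)^2 - 4*(-0.201)*1 = 0.669124 - (-0.804) = 1.473124.
D >= 0, so the roots are real: z = (-b +/- sqrt(D)) / (2a) = (-0.818 +/- 1.213723) / (-0.402).
  z_1 = (-0.818 + 1.213723) / (-0.402) = -0.9844,   |z_1| = 0.9844.
  z_2 = (-0.818 - 1.213723) / (-0.402) = 5.054,   |z_2| = 5.054.
Moduli of all roots: 0.9844, 5.0540.
All moduli strictly greater than 1? No.
Verdict: Not invertible.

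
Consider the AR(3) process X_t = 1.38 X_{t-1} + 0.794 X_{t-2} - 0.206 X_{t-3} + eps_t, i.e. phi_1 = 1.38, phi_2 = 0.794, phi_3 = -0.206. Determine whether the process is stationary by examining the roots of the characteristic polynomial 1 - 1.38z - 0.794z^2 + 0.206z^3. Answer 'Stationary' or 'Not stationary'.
\text{Not stationary}

The AR(p) characteristic polynomial is P(z) = 1 - 1.38z - 0.794z^2 + 0.206z^3.
Stationarity requires all roots to lie outside the unit circle, i.e. |z| > 1 for every root.
Degree 3: look for a simple real root z0 first, then factor out (1 - z/z0) and solve the remaining quadratic.
Testing z0 = 5: P(5) = 1 + (-1.38)(5) + (-0.794)(5)^2 + (0.206)(5)^3
  = 1 + (-6.9) + (-19.85) + (25.75) = 0.  So z_0 = 5 is a root, |z_0| = 5.
Divide out the factor (1 - 0.2 z) = (1 - z/z0) (since 1/z0 = 0.2):
  P(z) = (1 - 0.2 z)(1 + (-1.18) z + (-1.03) z^2)
  [check: z-coef -1.18 - (0.2) = -1.38; z^2-coef -1.03 - (0.2)(-1.18) = -0.794; z^3-coef -(0.2)(-1.03) = 0.206.]
Remaining roots from the quadratic factor 1 + (-1.18) z + (-1.03) z^2:
  Set 1 + (-1.18) z + (-1.03) z^2 = 0, i.e. a z^2 + b z + c = 0 with a = -1.03, b = -1.18, c = 1.
  Discriminant D = b^2 - 4ac = (-1.18)^2 - 4*(-1.03)*1 = 1.3924 - (-4.12) = 5.5124.
  D >= 0, so the roots are real: z = (-b +/- sqrt(D)) / (2a) = (1.18 +/- 2.34785) / (-2.06).
    z_1 = (1.18 + 2.34785) / (-2.06) = -1.7125,   |z_1| = 1.7125.
    z_2 = (1.18 - 2.34785) / (-2.06) = 0.5669,   |z_2| = 0.5669.
Moduli of all roots: 5.0000, 1.7125, 0.5669.
All moduli strictly greater than 1? No.
Verdict: Not stationary.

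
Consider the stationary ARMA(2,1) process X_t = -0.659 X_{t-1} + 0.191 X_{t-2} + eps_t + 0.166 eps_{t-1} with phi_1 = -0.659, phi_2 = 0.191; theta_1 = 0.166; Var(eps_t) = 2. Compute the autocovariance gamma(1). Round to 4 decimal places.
\gamma(1) = -3.3946

Multiply the model equation by X_{t-k} and take expectations. With theta_0 = psi_0 = 1 and psi_j the MA(infinity) weights, this gives
  gamma(k) - sum_i phi_i gamma(k-i) = c_k,
  c_k = sigma^2 * sum_{j=k..q} theta_j psi_{j-k}   (c_k = 0 for k > q),
using gamma(-m) = gamma(m).
psi-weights needed (psi_j = theta_j + sum_i phi_i psi_{j-i}):
  psi_1 = theta_1 + phi_1 = 0.166 + (-0.659) = -0.493
Right-hand sides:
  c_0 = sigma^2 (1 + theta_1 psi_1) = 2 * (1 + (0.166)(-0.493)) = 2 * 0.918162 = 1.836324
  c_1 = sigma^2 theta_1 = 2 * (0.166) = 0.332
  c_2 = 0
Equations for k = 0, 1, 2 (AR order 2, c_2 = 0):
  (E0) gamma(0) = phi_1 gamma(1) + phi_2 gamma(2) + c_0
  (E1) gamma(1) = phi_1 gamma(0) + phi_2 gamma(1) + c_1
  (E2) gamma(2) = phi_1 gamma(1) + phi_2 gamma(0)
From (E1): gamma(1) = A gamma(0) + B with
  A = phi_1 / (1 - phi_2) = -0.659 / 0.809 = -0.814586,   B = c_1 / (1 - phi_2) = 0.332 / 0.809 = 0.410383.
Insert (E2) into (E0): gamma(0) (1 - phi_2^2) = phi_1 (1 + phi_2) gamma(1) + c_0.
  phi_1 (1 + phi_2) = (-0.659)(1.191) = -0.784869,   1 - phi_2^2 = 0.963519.
Replace gamma(1) by A gamma(0) + B and collect gamma(0):
  gamma(0) [0.963519 - (-0.784869)(-0.814586)] = (-0.784869)(0.410383) + 1.836324
  gamma(0) * 0.324176 = 1.514227
  gamma(0) = 1.514227 / 0.324176 = 4.671006.
  gamma(1) = A gamma(0) + B = (-0.814586)(4.671006) + (0.410383) = -3.394552.
Therefore gamma(1) = -3.3946 (to 4 decimal places).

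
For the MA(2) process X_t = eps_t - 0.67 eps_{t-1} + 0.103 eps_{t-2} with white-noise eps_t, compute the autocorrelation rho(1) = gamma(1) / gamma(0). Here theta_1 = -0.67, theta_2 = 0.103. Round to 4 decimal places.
\rho(1) = -0.5063

For an MA(q) process with theta_0 = 1, the autocovariance is
  gamma(k) = sigma^2 * sum_{i=0..q-k} theta_i * theta_{i+k},
and rho(k) = gamma(k) / gamma(0). Sigma^2 cancels.
  numerator   = (1)*(-0.67) + (-0.67)*(0.103) = -0.73901.
  denominator = (1)^2 + (-0.67)^2 + (0.103)^2 = 1.459509.
  rho(1) = -0.73901 / 1.459509 = -0.5063.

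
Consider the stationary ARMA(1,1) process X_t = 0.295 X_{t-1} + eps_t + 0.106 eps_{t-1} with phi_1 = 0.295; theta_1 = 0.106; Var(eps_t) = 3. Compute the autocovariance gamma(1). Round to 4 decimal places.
\gamma(1) = 1.3589

Multiply the model equation by X_{t-k} and take expectations. With theta_0 = psi_0 = 1 and psi_j the MA(infinity) weights, this gives
  gamma(k) - sum_i phi_i gamma(k-i) = c_k,
  c_k = sigma^2 * sum_{j=k..q} theta_j psi_{j-k}   (c_k = 0 for k > q),
using gamma(-m) = gamma(m).
psi-weights needed (psi_j = theta_j + sum_i phi_i psi_{j-i}):
  psi_1 = theta_1 + phi_1 = 0.106 + (0.295) = 0.401
Right-hand sides:
  c_0 = sigma^2 (1 + theta_1 psi_1) = 3 * (1 + (0.106)(0.401)) = 3 * 1.042506 = 3.127518
  c_1 = sigma^2 theta_1 = 3 * (0.106) = 0.318
  c_2 = 0
Equations for k = 0 and k = 1 (AR order 1):
  gamma(0) = phi_1 gamma(1) + c_0
  gamma(1) = phi_1 gamma(0) + c_1
Substituting the second into the first: gamma(0) (1 - phi_1^2) = c_0 + phi_1 c_1, so
  gamma(0) = (c_0 + phi_1 c_1) / (1 - phi_1^2) = (3.127518 + (0.295)(0.318)) / (1 - (0.295)^2) = 3.221328 / 0.912975 = 3.528386.
  gamma(1) = phi_1 gamma(0) + c_1 = (0.295)(3.528386) + (0.318) = 1.358874.
Therefore gamma(1) = 1.3589 (to 4 decimal places).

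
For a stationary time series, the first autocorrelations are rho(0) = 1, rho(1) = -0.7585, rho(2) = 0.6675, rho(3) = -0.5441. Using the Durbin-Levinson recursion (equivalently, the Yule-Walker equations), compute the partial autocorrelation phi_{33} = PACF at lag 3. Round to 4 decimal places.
\phi_{33} = 0.0419

The PACF at lag k is phi_{kk}, the last component of the solution
to the Yule-Walker system G_k phi = r_k where
  (G_k)_{ij} = rho(|i - j|), (r_k)_i = rho(i), i,j = 1..k.
Equivalently, Durbin-Levinson gives phi_{kk} iteratively:
  phi_{11} = rho(1)
  phi_{kk} = [rho(k) - sum_{j=1..k-1} phi_{k-1,j} rho(k-j)]
            / [1 - sum_{j=1..k-1} phi_{k-1,j} rho(j)],
  phi_{k,j} = phi_{k-1,j} - phi_{kk} phi_{k-1,k-j},  j = 1..k-1.
Step k = 1:
  phi_11 = rho(1) = -0.7585.
Step k = 2:
  phi_22 = [rho(2) - phi_11 rho(1)] / [1 - phi_11 rho(1)] = [0.6675 - (-0.7585)(-0.7585)] / [1 - (-0.7585)(-0.7585)]
         = 0.09217775 / 0.42467775 = 0.217053.
  Update: phi_21 = phi_11 - phi_22 phi_11 = -0.7585 - (0.217053)(-0.7585) = -0.593865.
Step k = 3:
  phi_33 = [rho(3) - phi_21 rho(2) - phi_22 rho(1)] / [1 - phi_21 rho(1) - phi_22 rho(2)]
    numerator   = -0.5441 - (-0.593865)(0.6675) - (0.217053)(-0.7585) = 0.01693989
    denominator = 1 - (-0.593865)(-0.7585) - (0.217053)(0.6675) = 0.40467026
  phi_33 = 0.01693989 / 0.40467026 = 0.0419.
Therefore phi_{33} = 0.0419.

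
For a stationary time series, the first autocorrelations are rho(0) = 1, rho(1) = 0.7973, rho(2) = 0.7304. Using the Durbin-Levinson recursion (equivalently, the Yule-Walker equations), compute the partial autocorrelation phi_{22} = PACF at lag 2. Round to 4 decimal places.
\phi_{22} = 0.2600

The PACF at lag k is phi_{kk}, the last component of the solution
to the Yule-Walker system G_k phi = r_k where
  (G_k)_{ij} = rho(|i - j|), (r_k)_i = rho(i), i,j = 1..k.
Equivalently, Durbin-Levinson gives phi_{kk} iteratively:
  phi_{11} = rho(1)
  phi_{kk} = [rho(k) - sum_{j=1..k-1} phi_{k-1,j} rho(k-j)]
            / [1 - sum_{j=1..k-1} phi_{k-1,j} rho(j)],
  phi_{k,j} = phi_{k-1,j} - phi_{kk} phi_{k-1,k-j},  j = 1..k-1.
Step k = 1:
  phi_11 = rho(1) = 0.7973.
Step k = 2:
  phi_22 = [rho(2) - phi_11 rho(1)] / [1 - phi_11 rho(1)] = [0.7304 - (0.7973)(0.7973)] / [1 - (0.7973)(0.7973)]
         = 0.09471271 / 0.36431271 = 0.26.
Therefore phi_{22} = 0.2600.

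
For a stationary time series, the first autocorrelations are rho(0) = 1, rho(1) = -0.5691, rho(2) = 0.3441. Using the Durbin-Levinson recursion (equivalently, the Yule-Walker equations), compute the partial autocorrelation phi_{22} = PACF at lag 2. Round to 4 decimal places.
\phi_{22} = 0.0299

The PACF at lag k is phi_{kk}, the last component of the solution
to the Yule-Walker system G_k phi = r_k where
  (G_k)_{ij} = rho(|i - j|), (r_k)_i = rho(i), i,j = 1..k.
Equivalently, Durbin-Levinson gives phi_{kk} iteratively:
  phi_{11} = rho(1)
  phi_{kk} = [rho(k) - sum_{j=1..k-1} phi_{k-1,j} rho(k-j)]
            / [1 - sum_{j=1..k-1} phi_{k-1,j} rho(j)],
  phi_{k,j} = phi_{k-1,j} - phi_{kk} phi_{k-1,k-j},  j = 1..k-1.
Step k = 1:
  phi_11 = rho(1) = -0.5691.
Step k = 2:
  phi_22 = [rho(2) - phi_11 rho(1)] / [1 - phi_11 rho(1)] = [0.3441 - (-0.5691)(-0.5691)] / [1 - (-0.5691)(-0.5691)]
         = 0.02022519 / 0.67612519 = 0.0299.
Therefore phi_{22} = 0.0299.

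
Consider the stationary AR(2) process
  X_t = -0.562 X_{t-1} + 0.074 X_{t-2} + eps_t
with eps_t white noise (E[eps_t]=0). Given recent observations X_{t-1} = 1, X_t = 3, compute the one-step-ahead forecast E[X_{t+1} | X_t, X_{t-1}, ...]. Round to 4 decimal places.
E[X_{t+1} \mid \mathcal F_t] = -1.6120

For an AR(p) model X_t = c + sum_i phi_i X_{t-i} + eps_t, the
one-step-ahead conditional mean is
  E[X_{t+1} | X_t, ...] = c + sum_i phi_i X_{t+1-i}.
Substitute known values:
  E[X_{t+1} | ...] = (-0.562) * (3) + (0.074) * (1)
                   = -1.6120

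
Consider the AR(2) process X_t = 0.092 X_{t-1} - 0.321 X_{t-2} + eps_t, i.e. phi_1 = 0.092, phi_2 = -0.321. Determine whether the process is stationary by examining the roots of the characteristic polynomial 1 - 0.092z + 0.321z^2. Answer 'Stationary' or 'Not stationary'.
\text{Stationary}

The AR(p) characteristic polynomial is P(z) = 1 - 0.092z + 0.321z^2.
Stationarity requires all roots to lie outside the unit circle, i.e. |z| > 1 for every root.
Set 1 + (-0.092) z + (0.321) z^2 = 0, i.e. a z^2 + b z + c = 0 with a = 0.321, b = -0.092, c = 1.
Discriminant D = b^2 - 4ac = (-0.092)^2 - 4*(0.321)*1 = 0.008464 - (1.284) = -1.275536.
D < 0, so the roots are the complex-conjugate pair z = (-b +/- i sqrt(-D)) / (2a) = 0.1433 +/- 1.7592i.
For a conjugate pair |z|^2 = z * conj(z) = (product of roots) = c/a = 1/(0.321) = 3.115265, so |z| = sqrt(3.115265) = 1.765 for both roots.
Moduli of all roots: 1.7650, 1.7650.
All moduli strictly greater than 1? Yes.
Verdict: Stationary.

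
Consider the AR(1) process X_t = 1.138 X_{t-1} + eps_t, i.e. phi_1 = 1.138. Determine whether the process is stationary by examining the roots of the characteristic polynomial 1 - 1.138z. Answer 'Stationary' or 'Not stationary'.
\text{Not stationary}

The AR(p) characteristic polynomial is P(z) = 1 - 1.138z.
Stationarity requires all roots to lie outside the unit circle, i.e. |z| > 1 for every root.
This is linear in z: 1 + (-1.138) z = 0  =>  z = -1/(-1.138) = 0.878735,  |z| = 0.878735.
Moduli of all roots: 0.8787.
All moduli strictly greater than 1? No.
Verdict: Not stationary.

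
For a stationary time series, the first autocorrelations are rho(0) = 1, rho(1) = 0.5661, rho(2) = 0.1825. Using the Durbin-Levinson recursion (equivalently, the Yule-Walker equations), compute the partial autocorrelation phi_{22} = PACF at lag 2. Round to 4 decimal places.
\phi_{22} = -0.2030

The PACF at lag k is phi_{kk}, the last component of the solution
to the Yule-Walker system G_k phi = r_k where
  (G_k)_{ij} = rho(|i - j|), (r_k)_i = rho(i), i,j = 1..k.
Equivalently, Durbin-Levinson gives phi_{kk} iteratively:
  phi_{11} = rho(1)
  phi_{kk} = [rho(k) - sum_{j=1..k-1} phi_{k-1,j} rho(k-j)]
            / [1 - sum_{j=1..k-1} phi_{k-1,j} rho(j)],
  phi_{k,j} = phi_{k-1,j} - phi_{kk} phi_{k-1,k-j},  j = 1..k-1.
Step k = 1:
  phi_11 = rho(1) = 0.5661.
Step k = 2:
  phi_22 = [rho(2) - phi_11 rho(1)] / [1 - phi_11 rho(1)] = [0.1825 - (0.5661)(0.5661)] / [1 - (0.5661)(0.5661)]
         = -0.13796921 / 0.67953079 = -0.203.
Therefore phi_{22} = -0.2030.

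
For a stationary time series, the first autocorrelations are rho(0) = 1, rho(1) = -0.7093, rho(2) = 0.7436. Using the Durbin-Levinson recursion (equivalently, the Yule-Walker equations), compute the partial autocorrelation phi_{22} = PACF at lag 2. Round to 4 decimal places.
\phi_{22} = 0.4840

The PACF at lag k is phi_{kk}, the last component of the solution
to the Yule-Walker system G_k phi = r_k where
  (G_k)_{ij} = rho(|i - j|), (r_k)_i = rho(i), i,j = 1..k.
Equivalently, Durbin-Levinson gives phi_{kk} iteratively:
  phi_{11} = rho(1)
  phi_{kk} = [rho(k) - sum_{j=1..k-1} phi_{k-1,j} rho(k-j)]
            / [1 - sum_{j=1..k-1} phi_{k-1,j} rho(j)],
  phi_{k,j} = phi_{k-1,j} - phi_{kk} phi_{k-1,k-j},  j = 1..k-1.
Step k = 1:
  phi_11 = rho(1) = -0.7093.
Step k = 2:
  phi_22 = [rho(2) - phi_11 rho(1)] / [1 - phi_11 rho(1)] = [0.7436 - (-0.7093)(-0.7093)] / [1 - (-0.7093)(-0.7093)]
         = 0.24049351 / 0.49689351 = 0.484.
Therefore phi_{22} = 0.4840.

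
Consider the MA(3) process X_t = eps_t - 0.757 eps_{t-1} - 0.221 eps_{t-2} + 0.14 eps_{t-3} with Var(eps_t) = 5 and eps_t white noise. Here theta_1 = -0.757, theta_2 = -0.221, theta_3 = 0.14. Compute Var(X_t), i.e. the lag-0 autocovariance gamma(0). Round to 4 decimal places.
\gamma(0) = 8.2075

For an MA(q) process X_t = eps_t + sum_i theta_i eps_{t-i} with
Var(eps_t) = sigma^2, the variance is
  gamma(0) = sigma^2 * (1 + sum_i theta_i^2).
  sum_i theta_i^2 = (-0.757)^2 + (-0.221)^2 + (0.14)^2 = 0.573049 + 0.048841 + 0.0196 = 0.64149.
  gamma(0) = 5 * (1 + 0.64149) = 5 * 1.64149 = 8.20745, which rounds to 8.2075.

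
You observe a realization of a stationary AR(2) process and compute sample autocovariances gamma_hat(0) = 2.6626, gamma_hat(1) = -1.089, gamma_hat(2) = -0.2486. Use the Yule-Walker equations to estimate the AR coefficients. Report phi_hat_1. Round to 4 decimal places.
\hat\phi_{1} = -0.5370

The Yule-Walker equations for an AR(p) process read, in matrix form,
  Gamma_p phi = r_p,   with   (Gamma_p)_{ij} = gamma(|i - j|),
                       (r_p)_i = gamma(i),   i,j = 1..p.
Substitute the sample gammas (Toeplitz matrix and right-hand side of size 2):
  Gamma_p = [[2.6626, -1.089], [-1.089, 2.6626]]
  r_p     = [-1.089, -0.2486]
Written out:
  2.6626 phi_1 - 1.089 phi_2 = -1.089
  -1.089 phi_1 + 2.6626 phi_2 = -0.2486
Solve by Cramer's rule:
  det = gamma(0)^2 - gamma(1)^2 = (2.6626)^2 - (-1.089)^2 = 7.08943876 - 1.185921 = 5.90351776
  phi_hat_1 = [gamma(1) gamma(0) - gamma(1) gamma(2)] / det = [(-1.089)(2.6626) - (-1.089)(-0.2486)] / 5.90351776 = -3.1702968 / 5.90351776 = -0.537
  phi_hat_2 = [gamma(0) gamma(2) - gamma(1)^2] / det = [(2.6626)(-0.2486) - (-1.089)^2] / 5.90351776 = -1.84784336 / 5.90351776 = -0.313
So phi_hat = [-0.5370, -0.3130].
Therefore phi_hat_1 = -0.5370.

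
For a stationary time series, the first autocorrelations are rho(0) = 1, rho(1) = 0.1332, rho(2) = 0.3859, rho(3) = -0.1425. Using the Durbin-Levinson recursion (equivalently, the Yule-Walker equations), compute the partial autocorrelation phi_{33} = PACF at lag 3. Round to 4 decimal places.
\phi_{33} = -0.2660

The PACF at lag k is phi_{kk}, the last component of the solution
to the Yule-Walker system G_k phi = r_k where
  (G_k)_{ij} = rho(|i - j|), (r_k)_i = rho(i), i,j = 1..k.
Equivalently, Durbin-Levinson gives phi_{kk} iteratively:
  phi_{11} = rho(1)
  phi_{kk} = [rho(k) - sum_{j=1..k-1} phi_{k-1,j} rho(k-j)]
            / [1 - sum_{j=1..k-1} phi_{k-1,j} rho(j)],
  phi_{k,j} = phi_{k-1,j} - phi_{kk} phi_{k-1,k-j},  j = 1..k-1.
Step k = 1:
  phi_11 = rho(1) = 0.1332.
Step k = 2:
  phi_22 = [rho(2) - phi_11 rho(1)] / [1 - phi_11 rho(1)] = [0.3859 - (0.1332)(0.1332)] / [1 - (0.1332)(0.1332)]
         = 0.36815776 / 0.98225776 = 0.374808.
  Update: phi_21 = phi_11 - phi_22 phi_11 = 0.1332 - (0.374808)(0.1332) = 0.083276.
Step k = 3:
  phi_33 = [rho(3) - phi_21 rho(2) - phi_22 rho(1)] / [1 - phi_21 rho(1) - phi_22 rho(2)]
    numerator   = -0.1425 - (0.083276)(0.3859) - (0.374808)(0.1332) = -0.22456044
    denominator = 1 - (0.083276)(0.1332) - (0.374808)(0.3859) = 0.8442694
  phi_33 = -0.22456044 / 0.8442694 = -0.266.
Therefore phi_{33} = -0.2660.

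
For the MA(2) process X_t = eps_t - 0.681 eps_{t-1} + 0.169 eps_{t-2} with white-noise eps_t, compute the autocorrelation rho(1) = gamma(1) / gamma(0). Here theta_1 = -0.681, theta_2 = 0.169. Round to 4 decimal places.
\rho(1) = -0.5335

For an MA(q) process with theta_0 = 1, the autocovariance is
  gamma(k) = sigma^2 * sum_{i=0..q-k} theta_i * theta_{i+k},
and rho(k) = gamma(k) / gamma(0). Sigma^2 cancels.
  numerator   = (1)*(-0.681) + (-0.681)*(0.169) = -0.796089.
  denominator = (1)^2 + (-0.681)^2 + (0.169)^2 = 1.492322.
  rho(1) = -0.796089 / 1.492322 = -0.5335.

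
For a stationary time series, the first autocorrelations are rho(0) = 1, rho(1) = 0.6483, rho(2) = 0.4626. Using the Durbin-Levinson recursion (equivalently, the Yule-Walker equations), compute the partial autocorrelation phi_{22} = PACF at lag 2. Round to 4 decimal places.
\phi_{22} = 0.0730

The PACF at lag k is phi_{kk}, the last component of the solution
to the Yule-Walker system G_k phi = r_k where
  (G_k)_{ij} = rho(|i - j|), (r_k)_i = rho(i), i,j = 1..k.
Equivalently, Durbin-Levinson gives phi_{kk} iteratively:
  phi_{11} = rho(1)
  phi_{kk} = [rho(k) - sum_{j=1..k-1} phi_{k-1,j} rho(k-j)]
            / [1 - sum_{j=1..k-1} phi_{k-1,j} rho(j)],
  phi_{k,j} = phi_{k-1,j} - phi_{kk} phi_{k-1,k-j},  j = 1..k-1.
Step k = 1:
  phi_11 = rho(1) = 0.6483.
Step k = 2:
  phi_22 = [rho(2) - phi_11 rho(1)] / [1 - phi_11 rho(1)] = [0.4626 - (0.6483)(0.6483)] / [1 - (0.6483)(0.6483)]
         = 0.04230711 / 0.57970711 = 0.073.
Therefore phi_{22} = 0.0730.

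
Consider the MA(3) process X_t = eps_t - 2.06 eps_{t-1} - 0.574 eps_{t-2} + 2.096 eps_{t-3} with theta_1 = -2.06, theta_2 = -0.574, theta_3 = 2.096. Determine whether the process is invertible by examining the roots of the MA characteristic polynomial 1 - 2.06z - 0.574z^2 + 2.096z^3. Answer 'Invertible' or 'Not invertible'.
\text{Not invertible}

The MA(q) characteristic polynomial is P(z) = 1 - 2.06z - 0.574z^2 + 2.096z^3.
Invertibility requires all roots to lie outside the unit circle, i.e. |z| > 1 for every root.
Degree 3: look for a simple real root z0 first, then factor out (1 - z/z0) and solve the remaining quadratic.
Testing z0 = 0.625: P(0.625) = 1 + (-2.06)(0.625) + (-0.574)(0.625)^2 + (2.096)(0.625)^3
  = 1 + (-1.2875) + (-0.224219) + (0.511719) = 0.  So z_0 = 0.625 is a root, |z_0| = 0.625.
Divide out the factor (1 - 1.6 z) = (1 - z/z0) (since 1/z0 = 1.6):
  P(z) = (1 - 1.6 z)(1 + (-0.46) z + (-1.31) z^2)
  [check: z-coef -0.46 - (1.6) = -2.06; z^2-coef -1.31 - (1.6)(-0.46) = -0.574; z^3-coef -(1.6)(-1.31) = 2.096.]
Remaining roots from the quadratic factor 1 + (-0.46) z + (-1.31) z^2:
  Set 1 + (-0.46) z + (-1.31) z^2 = 0, i.e. a z^2 + b z + c = 0 with a = -1.31, b = -0.46, c = 1.
  Discriminant D = b^2 - 4ac = (-0.46)^2 - 4*(-1.31)*1 = 0.2116 - (-5.24) = 5.4516.
  D >= 0, so the roots are real: z = (-b +/- sqrt(D)) / (2a) = (0.46 +/- 2.334866) / (-2.62).
    z_1 = (0.46 + 2.334866) / (-2.62) = -1.0667,   |z_1| = 1.0667.
    z_2 = (0.46 - 2.334866) / (-2.62) = 0.7156,   |z_2| = 0.7156.
Moduli of all roots: 0.6250, 1.0667, 0.7156.
All moduli strictly greater than 1? No.
Verdict: Not invertible.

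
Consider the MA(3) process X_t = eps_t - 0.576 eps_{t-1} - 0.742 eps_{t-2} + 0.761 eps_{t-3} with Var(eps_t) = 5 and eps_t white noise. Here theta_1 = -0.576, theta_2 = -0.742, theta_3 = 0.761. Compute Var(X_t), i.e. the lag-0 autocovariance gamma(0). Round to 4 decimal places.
\gamma(0) = 12.3073

For an MA(q) process X_t = eps_t + sum_i theta_i eps_{t-i} with
Var(eps_t) = sigma^2, the variance is
  gamma(0) = sigma^2 * (1 + sum_i theta_i^2).
  sum_i theta_i^2 = (-0.576)^2 + (-0.742)^2 + (0.761)^2 = 0.331776 + 0.550564 + 0.579121 = 1.461461.
  gamma(0) = 5 * (1 + 1.461461) = 5 * 2.461461 = 12.307305, which rounds to 12.3073.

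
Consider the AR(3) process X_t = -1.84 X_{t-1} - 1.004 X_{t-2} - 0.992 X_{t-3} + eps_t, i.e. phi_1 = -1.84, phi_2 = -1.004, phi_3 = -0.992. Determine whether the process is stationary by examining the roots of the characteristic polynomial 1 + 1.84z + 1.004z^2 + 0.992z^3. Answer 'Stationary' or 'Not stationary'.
\text{Not stationary}

The AR(p) characteristic polynomial is P(z) = 1 + 1.84z + 1.004z^2 + 0.992z^3.
Stationarity requires all roots to lie outside the unit circle, i.e. |z| > 1 for every root.
Degree 3: look for a simple real root z0 first, then factor out (1 - z/z0) and solve the remaining quadratic.
Testing z0 = -0.625: P(-0.625) = 1 + (1.84)(-0.625) + (1.004)(-0.625)^2 + (0.992)(-0.625)^3
  = 1 + (-1.15) + (0.392188) + (-0.242188) = 0.  So z_0 = -0.625 is a root, |z_0| = 0.625.
Divide out the factor (1 + 1.6 z) = (1 - z/z0) (since 1/z0 = -1.6):
  P(z) = (1 + 1.6 z)(1 + (0.24) z + (0.62) z^2)
  [check: z-coef 0.24 - (-1.6) = 1.84; z^2-coef 0.62 - (-1.6)(0.24) = 1.004; z^3-coef -(-1.6)(0.62) = 0.992.]
Remaining roots from the quadratic factor 1 + (0.24) z + (0.62) z^2:
  Set 1 + (0.24) z + (0.62) z^2 = 0, i.e. a z^2 + b z + c = 0 with a = 0.62, b = 0.24, c = 1.
  Discriminant D = b^2 - 4ac = (0.24)^2 - 4*(0.62)*1 = 0.0576 - (2.48) = -2.4224.
  D < 0, so the roots are the complex-conjugate pair z = (-b +/- i sqrt(-D)) / (2a) = -0.1935 +/- 1.2552i.
  For a conjugate pair |z|^2 = z * conj(z) = (product of roots) = c/a = 1/(0.62) = 1.612903, so |z| = sqrt(1.612903) = 1.27 for both roots.
Moduli of all roots: 0.6250, 1.2700, 1.2700.
All moduli strictly greater than 1? No.
Verdict: Not stationary.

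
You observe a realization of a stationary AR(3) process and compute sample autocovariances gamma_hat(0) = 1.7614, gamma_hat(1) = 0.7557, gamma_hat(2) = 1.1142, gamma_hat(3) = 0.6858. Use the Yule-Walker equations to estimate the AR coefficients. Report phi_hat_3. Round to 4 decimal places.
\hat\phi_{3} = 0.0550

The Yule-Walker equations for an AR(p) process read, in matrix form,
  Gamma_p phi = r_p,   with   (Gamma_p)_{ij} = gamma(|i - j|),
                       (r_p)_i = gamma(i),   i,j = 1..p.
Substitute the sample gammas (Toeplitz matrix and right-hand side of size 3):
  Gamma_p = [[1.7614, 0.7557, 1.1142], [0.7557, 1.7614, 0.7557], [1.1142, 0.7557, 1.7614]]
  r_p     = [0.7557, 1.1142, 0.6858]
Written out (R1..R3):
  (R1) 1.7614 phi_1 + 0.7557 phi_2 + 1.1142 phi_3 = 0.7557
  (R2) 0.7557 phi_1 + 1.7614 phi_2 + 0.7557 phi_3 = 1.1142
  (R3) 1.1142 phi_1 + 0.7557 phi_2 + 1.7614 phi_3 = 0.6858
Gaussian elimination:
  R2 <- R2 - (0.7557/1.7614) R1 = R2 - (0.429034) R1:  1.437179 phi_2 + 0.277671 phi_3 = 0.789979
  R3 <- R3 - (1.1142/1.7614) R1 = R3 - (0.632565) R1:  0.277671 phi_2 + 1.056596 phi_3 = 0.207771
  R3 <- R3 - (0.277671/1.437179) R2 = R3 - (0.193205) R2:  1.002949 phi_3 = 0.055142
Back-substitution:
  phi_hat_3 = 0.055142 / 1.002949 = 0.05498
  phi_hat_2 = (0.789979 - (0.277671)(0.05498)) / 1.437179 = 0.539051
  phi_hat_1 = (0.7557 - (0.7557)(0.539051) - (1.1142)(0.05498)) / 1.7614 = 0.162984
So phi_hat = [0.1630, 0.5391, 0.0550].
Therefore phi_hat_3 = 0.0550.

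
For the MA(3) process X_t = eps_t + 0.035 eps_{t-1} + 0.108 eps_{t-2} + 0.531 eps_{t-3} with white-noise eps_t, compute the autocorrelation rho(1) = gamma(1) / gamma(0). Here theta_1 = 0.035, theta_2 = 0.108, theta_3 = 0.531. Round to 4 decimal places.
\rho(1) = 0.0742

For an MA(q) process with theta_0 = 1, the autocovariance is
  gamma(k) = sigma^2 * sum_{i=0..q-k} theta_i * theta_{i+k},
and rho(k) = gamma(k) / gamma(0). Sigma^2 cancels.
  numerator   = (1)*(0.035) + (0.035)*(0.108) + (0.108)*(0.531) = 0.096128.
  denominator = (1)^2 + (0.035)^2 + (0.108)^2 + (0.531)^2 = 1.29485.
  rho(1) = 0.096128 / 1.29485 = 0.0742.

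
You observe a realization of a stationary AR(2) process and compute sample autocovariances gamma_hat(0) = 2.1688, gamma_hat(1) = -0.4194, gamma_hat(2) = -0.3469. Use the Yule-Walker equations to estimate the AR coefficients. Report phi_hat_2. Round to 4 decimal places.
\hat\phi_{2} = -0.2050

The Yule-Walker equations for an AR(p) process read, in matrix form,
  Gamma_p phi = r_p,   with   (Gamma_p)_{ij} = gamma(|i - j|),
                       (r_p)_i = gamma(i),   i,j = 1..p.
Substitute the sample gammas (Toeplitz matrix and right-hand side of size 2):
  Gamma_p = [[2.1688, -0.4194], [-0.4194, 2.1688]]
  r_p     = [-0.4194, -0.3469]
Written out:
  2.1688 phi_1 - 0.4194 phi_2 = -0.4194
  -0.4194 phi_1 + 2.1688 phi_2 = -0.3469
Solve by Cramer's rule:
  det = gamma(0)^2 - gamma(1)^2 = (2.1688)^2 - (-0.4194)^2 = 4.70369344 - 0.17589636 = 4.52779708
  phi_hat_1 = [gamma(1) gamma(0) - gamma(1) gamma(2)] / det = [(-0.4194)(2.1688) - (-0.4194)(-0.3469)] / 4.52779708 = -1.05508458 / 4.52779708 = -0.233
  phi_hat_2 = [gamma(0) gamma(2) - gamma(1)^2] / det = [(2.1688)(-0.3469) - (-0.4194)^2] / 4.52779708 = -0.92825308 / 4.52779708 = -0.205
So phi_hat = [-0.2330, -0.2050].
Therefore phi_hat_2 = -0.2050.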